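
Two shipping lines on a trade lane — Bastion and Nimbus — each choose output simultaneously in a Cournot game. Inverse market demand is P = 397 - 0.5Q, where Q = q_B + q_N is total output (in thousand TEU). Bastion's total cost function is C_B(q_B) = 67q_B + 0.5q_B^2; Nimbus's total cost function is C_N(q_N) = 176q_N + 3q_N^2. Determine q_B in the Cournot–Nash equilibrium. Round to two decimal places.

159.96

Bastion's profit: π_B = (397 - 0.5Q)q_B - (67q_B + (1/2)q_B²). Setting ∂π_B/∂q_B = 0: 330 - 2q_B - (1/2)(q_N) = 0.
Nimbus's first-order condition: 221 - 7q_N - (1/2)(q_B) = 0.
Rearranging gives the reaction functions q_B = (330 - (1/2)q_N)/2 and q_N = (221 - (1/2)q_B)/7.
Solving the pair: q_B = 159.9636, q_N = 1108/55.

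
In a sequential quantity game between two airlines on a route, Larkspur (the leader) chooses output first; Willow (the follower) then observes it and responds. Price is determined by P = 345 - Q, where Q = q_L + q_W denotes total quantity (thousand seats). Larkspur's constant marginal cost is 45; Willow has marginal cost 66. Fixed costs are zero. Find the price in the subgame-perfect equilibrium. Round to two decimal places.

The follower Willow best-responds to any q_L: π_W = (345 - Q)q_W - 66q_W.
Follower FOC: 279 - q_L - 2q_W = 0, so q_W(q_L) = (279 - q_L)/2.
Larkspur substitutes q_W(q_L) into its own profit: π_L = q_L(345 - q_L - (279 - q_L)/2) - 45q_L = (411/2 - (1/2)q_L)q_L - 45q_L.
Leader FOC: 321/2 - q_L = 0, so q_L = 321/2.
Then q_W = (279 - 321/2)/2 = 237/4.
Total output Q = 879/4, so price P = 345 - 879/4 = 501/4.

125.25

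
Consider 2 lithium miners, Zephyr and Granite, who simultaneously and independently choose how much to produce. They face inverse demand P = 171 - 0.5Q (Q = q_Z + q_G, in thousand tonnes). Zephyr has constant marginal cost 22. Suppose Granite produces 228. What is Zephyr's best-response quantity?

35

With the rival's output fixed at 228, Zephyr's profit is π_Z = (171 - (1/2)·228 - (1/2)q_Z)q_Z - (22q_Z) = (57 - (1/2)q_Z)q_Z - (22q_Z).
∂π_Z/∂q_Z = 35 - q_Z = 0, so q_Z = 35.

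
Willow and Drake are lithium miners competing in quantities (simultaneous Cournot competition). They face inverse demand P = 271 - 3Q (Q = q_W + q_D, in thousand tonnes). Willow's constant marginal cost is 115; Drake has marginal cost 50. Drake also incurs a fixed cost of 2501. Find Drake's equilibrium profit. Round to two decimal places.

528.48

Willow's profit: π_W = (271 - 3Q)q_W - (115q_W). Setting ∂π_W/∂q_W = 0: 156 - 6q_W - 3(q_D) = 0.
Drake's profit: π_D = (271 - 3Q)q_D - (50q_D). Setting ∂π_D/∂q_D = 0: 221 - 6q_D - 3(q_W) = 0.
Rearranging gives the reaction functions q_W = (156 - 3q_D)/6 and q_D = (221 - 3q_W)/6.
Substituting one into the other gives q_W = 91/9 and q_D = 286/9.
Price P = 271 - 3·(377/9) = 436/3.
Drake's profit: (436/3 - 50)·(286/9) - 2501 = 528.4815.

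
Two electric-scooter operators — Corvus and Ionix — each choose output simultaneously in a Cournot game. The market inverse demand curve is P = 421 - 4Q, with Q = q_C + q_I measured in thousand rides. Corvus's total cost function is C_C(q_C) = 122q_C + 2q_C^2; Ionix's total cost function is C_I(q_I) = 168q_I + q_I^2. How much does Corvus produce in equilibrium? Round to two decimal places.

19.02

Corvus's profit: π_C = (421 - 4Q)q_C - (122q_C + 2q_C²). Setting ∂π_C/∂q_C = 0: 299 - 12q_C - 4(q_I) = 0.
Ionix's first-order condition: 253 - 10q_I - 4(q_C) = 0.
Rearranging gives the reaction functions q_C = (299 - 4q_I)/12 and q_I = (253 - 4q_C)/10.
Substituting one into the other gives q_C = 989/52 and q_I = 230/13.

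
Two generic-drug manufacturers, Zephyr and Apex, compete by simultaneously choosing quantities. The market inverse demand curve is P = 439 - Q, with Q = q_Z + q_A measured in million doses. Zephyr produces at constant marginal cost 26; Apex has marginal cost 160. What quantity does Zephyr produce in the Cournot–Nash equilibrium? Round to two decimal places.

Zephyr's profit: π_Z = (439 - Q)q_Z - (26q_Z). Setting ∂π_Z/∂q_Z = 0: 413 - 2q_Z - (q_A) = 0.
Apex's profit: π_A = (439 - Q)q_A - (160q_A). Setting ∂π_A/∂q_A = 0: 279 - 2q_A - (q_Z) = 0.
Rearranging gives the reaction functions q_Z = (413 - q_A)/2 and q_A = (279 - q_Z)/2.
Substituting one into the other gives q_Z = 547/3 and q_A = 145/3.

182.33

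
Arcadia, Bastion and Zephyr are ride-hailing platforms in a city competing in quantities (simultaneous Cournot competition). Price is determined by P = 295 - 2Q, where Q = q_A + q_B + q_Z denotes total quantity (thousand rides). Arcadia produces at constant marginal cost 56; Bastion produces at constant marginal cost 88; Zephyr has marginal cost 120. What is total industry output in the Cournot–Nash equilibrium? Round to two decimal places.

Arcadia's profit: π_A = (295 - 2Q)q_A - (56q_A). Setting ∂π_A/∂q_A = 0: 239 - 4q_A - 2(q_B + q_Z) = 0.
Bastion's profit: π_B = (295 - 2Q)q_B - (88q_B). Setting ∂π_B/∂q_B = 0: 207 - 4q_B - 2(q_A + q_Z) = 0.
Zephyr's profit: π_Z = (295 - 2Q)q_Z - (120q_Z). Setting ∂π_Z/∂q_Z = 0: 175 - 4q_Z - 2(q_A + q_B) = 0.
Adding the 3 conditions: 621 − 4Q − 4Q = 0, i.e. Q = 621/8.
Back-substituting: q_A = (239 − 621/4)/2 = 335/8, q_B = (207 − 621/4)/2 = 207/8, q_Z = (175 − 621/4)/2 = 79/8.
Total output Q = 335/8 + 207/8 + 79/8 = 621/8.

77.63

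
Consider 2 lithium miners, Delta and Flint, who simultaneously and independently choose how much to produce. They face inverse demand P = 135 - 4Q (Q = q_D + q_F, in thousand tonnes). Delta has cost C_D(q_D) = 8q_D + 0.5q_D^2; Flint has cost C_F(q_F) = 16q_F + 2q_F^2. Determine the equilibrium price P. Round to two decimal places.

Delta's profit: π_D = (135 - 4Q)q_D - (8q_D + (1/2)q_D²). Setting ∂π_D/∂q_D = 0: 127 - 9q_D - 4(q_F) = 0.
Flint's first-order condition: 119 - 12q_F - 4(q_D) = 0.
Rearranging gives the reaction functions q_D = (127 - 4q_F)/9 and q_F = (119 - 4q_D)/12.
Substituting one into the other gives q_D = 262/23 and q_F = 563/92.
Total output Q = 1611/92, so price P = 135 - 4·(1611/92) = 1494/23.

64.96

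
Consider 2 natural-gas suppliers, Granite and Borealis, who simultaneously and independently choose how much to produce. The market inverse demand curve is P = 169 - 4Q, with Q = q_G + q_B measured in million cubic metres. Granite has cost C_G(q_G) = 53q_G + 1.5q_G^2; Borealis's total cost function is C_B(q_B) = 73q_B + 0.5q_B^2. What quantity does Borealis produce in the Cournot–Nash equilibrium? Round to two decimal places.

Granite's profit: π_G = (169 - 4Q)q_G - (53q_G + (3/2)q_G²). Setting ∂π_G/∂q_G = 0: 116 - 11q_G - 4(q_B) = 0.
Borealis's profit: π_B = (169 - 4Q)q_B - (73q_B + (1/2)q_B²). Setting ∂π_B/∂q_B = 0: 96 - 9q_B - 4(q_G) = 0.
Best responses: q_G = (116 - 4q_B)/11, q_B = (96 - 4q_G)/9.
Solving the pair: q_G = 660/83, q_B = 592/83.

7.13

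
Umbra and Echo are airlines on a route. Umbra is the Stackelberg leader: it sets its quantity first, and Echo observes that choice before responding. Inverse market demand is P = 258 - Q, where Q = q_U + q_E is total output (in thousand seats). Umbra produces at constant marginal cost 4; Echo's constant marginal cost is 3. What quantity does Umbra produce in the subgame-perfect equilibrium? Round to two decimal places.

The follower Echo best-responds to any q_U: π_E = (258 - Q)q_E - 3q_E.
∂π_E/∂q_E = 255 - q_U - 2q_E = 0 gives the reaction function q_E = (255 - q_U)/2.
The leader anticipates this reaction. Substituting into P = 258 - Q gives P = 261/2 - (1/2)q_U, so π_U = (261/2 - (1/2)q_U)q_U - 4q_U.
Leader FOC: 253/2 - q_U = 0, so q_U = 253/2.
Then q_E = (255 - 253/2)/2 = 257/4.

126.50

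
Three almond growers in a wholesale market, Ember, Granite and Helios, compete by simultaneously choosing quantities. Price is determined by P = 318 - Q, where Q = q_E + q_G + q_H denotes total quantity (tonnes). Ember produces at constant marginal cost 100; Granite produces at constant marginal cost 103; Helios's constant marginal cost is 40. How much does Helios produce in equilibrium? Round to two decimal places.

Ember's profit: π_E = (318 - Q)q_E - (100q_E). Setting ∂π_E/∂q_E = 0: 218 - 2q_E - (q_G + q_H) = 0.
Granite's profit: π_G = (318 - Q)q_G - (103q_G). Setting ∂π_G/∂q_G = 0: 215 - 2q_G - (q_E + q_H) = 0.
Helios's profit: π_H = (318 - Q)q_H - (40q_H). Setting ∂π_H/∂q_H = 0: 278 - 2q_H - (q_E + q_G) = 0.
Adding the 3 first-order conditions: 711 − 4Q = 0, so Q = 711/4.
Back-substituting: q_E = (218 − 711/4) = 161/4, q_G = (215 − 711/4) = 149/4, q_H = (278 − 711/4) = 401/4.

100.25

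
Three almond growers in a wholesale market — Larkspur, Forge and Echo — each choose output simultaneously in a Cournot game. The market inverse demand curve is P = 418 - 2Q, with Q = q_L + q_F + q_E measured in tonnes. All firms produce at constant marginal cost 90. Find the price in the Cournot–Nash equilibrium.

172

Each firm earns π_i = (418 - 2Q)q_i - 90q_i.
Setting ∂π_i/∂q_i = 0 with rivals' quantities fixed: 328 - 4q_i - 2·Σ_{j≠i} q_j = 0.
By symmetry each firm produces the same amount; substituting Σ_{j≠i} q_j = 2q_i yields q_i = 328/8 = 41.
Total output Q = 123, so price P = 418 - 2·123 = 172.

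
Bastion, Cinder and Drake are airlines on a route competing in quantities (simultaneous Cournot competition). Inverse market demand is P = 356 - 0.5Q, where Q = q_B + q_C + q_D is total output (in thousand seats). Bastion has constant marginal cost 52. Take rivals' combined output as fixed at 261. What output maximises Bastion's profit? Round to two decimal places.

173.50

With rivals' combined output fixed at 261, Bastion's profit is π_B = (356 - (1/2)·261 - (1/2)q_B)q_B - (52q_B) = (451/2 - (1/2)q_B)q_B - (52q_B).
∂π_B/∂q_B = 347/2 - q_B = 0, so q_B = 347/2.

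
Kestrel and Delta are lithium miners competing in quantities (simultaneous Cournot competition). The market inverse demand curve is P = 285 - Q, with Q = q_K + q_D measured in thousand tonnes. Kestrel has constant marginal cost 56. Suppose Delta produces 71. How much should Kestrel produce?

79

With the rival's output fixed at 71, Kestrel's profit is π_K = (285 - 71 - q_K)q_K - (56q_K) = (214 - q_K)q_K - (56q_K).
∂π_K/∂q_K = 158 - 2q_K = 0, so q_K = 79.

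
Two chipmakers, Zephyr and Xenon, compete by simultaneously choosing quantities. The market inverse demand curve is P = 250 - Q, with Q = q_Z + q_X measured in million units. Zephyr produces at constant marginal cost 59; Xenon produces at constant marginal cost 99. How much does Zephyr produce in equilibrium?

Zephyr's profit: π_Z = (250 - Q)q_Z - (59q_Z). Setting ∂π_Z/∂q_Z = 0: 191 - 2q_Z - (q_X) = 0.
Xenon's profit: π_X = (250 - Q)q_X - (99q_X). Setting ∂π_X/∂q_X = 0: 151 - 2q_X - (q_Z) = 0.
Rearranging gives the reaction functions q_Z = (191 - q_X)/2 and q_X = (151 - q_Z)/2.
Solving the pair: q_Z = 77, q_X = 37.

77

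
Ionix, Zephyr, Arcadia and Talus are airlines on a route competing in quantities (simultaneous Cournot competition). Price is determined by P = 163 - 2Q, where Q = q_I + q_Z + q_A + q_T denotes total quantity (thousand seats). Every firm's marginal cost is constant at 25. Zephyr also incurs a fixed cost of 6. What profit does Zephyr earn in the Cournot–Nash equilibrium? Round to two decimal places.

A representative firm's profit is π_i = q_i(163 - 2Q) - 25q_i.
First-order condition (treating rivals' output as given): 138 - 4q_i - 2·Σ_{j≠i} q_j = 0.
By symmetry each firm produces the same amount; substituting Σ_{j≠i} q_j = 3q_i yields q_i = 138/10 = 69/5.
Price P = 163 - 2·(276/5) = 263/5.
Zephyr's profit: (263/5 - 25)·(69/5) - 6 = 374.8800.

374.88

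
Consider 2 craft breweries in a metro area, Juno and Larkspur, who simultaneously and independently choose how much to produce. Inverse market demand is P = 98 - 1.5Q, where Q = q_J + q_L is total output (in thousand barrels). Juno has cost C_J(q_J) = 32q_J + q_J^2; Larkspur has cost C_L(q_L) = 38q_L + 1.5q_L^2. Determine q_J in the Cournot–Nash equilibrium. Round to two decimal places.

Juno's profit: π_J = (98 - 1.5Q)q_J - (32q_J + q_J²). Setting ∂π_J/∂q_J = 0: 66 - 5q_J - (3/2)(q_L) = 0.
Larkspur's profit: π_L = (98 - 1.5Q)q_L - (38q_L + (3/2)q_L²). Setting ∂π_L/∂q_L = 0: 60 - 6q_L - (3/2)(q_J) = 0.
Best responses: q_J = (66 - (3/2)q_L)/5, q_L = (60 - (3/2)q_J)/6.
Substituting one into the other gives q_J = 408/37 and q_L = 268/37.

11.03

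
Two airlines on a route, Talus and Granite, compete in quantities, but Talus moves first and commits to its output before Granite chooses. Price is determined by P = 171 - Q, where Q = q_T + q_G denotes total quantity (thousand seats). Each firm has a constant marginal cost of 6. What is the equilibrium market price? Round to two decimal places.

47.25

Solve by backward induction. Given q_T, the follower Granite maximises π_G = (171 - q_T - q_G)q_G - 6q_G.
∂π_G/∂q_G = 165 - q_T - 2q_G = 0 gives the reaction function q_G = (165 - q_T)/2.
Talus substitutes q_G(q_T) into its own profit: π_T = q_T(171 - q_T - (165 - q_T)/2) - 6q_T = (177/2 - (1/2)q_T)q_T - 6q_T.
Leader FOC: 165/2 - q_T = 0, so q_T = 165/2.
Then q_G = (165 - 165/2)/2 = 165/4.
Total output Q = 495/4, so price P = 171 - 495/4 = 189/4.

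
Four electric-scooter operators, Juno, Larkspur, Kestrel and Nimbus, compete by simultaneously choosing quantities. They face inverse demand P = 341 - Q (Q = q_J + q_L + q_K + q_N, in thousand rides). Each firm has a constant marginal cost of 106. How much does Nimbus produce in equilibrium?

47

Each firm earns π_i = (341 - Q)q_i - 106q_i.
First-order condition (treating rivals' output as given): 235 - 2q_i - Σ_{j≠i} q_j = 0.
By symmetry each firm produces the same amount; substituting Σ_{j≠i} q_j = 3q_i yields q_i = 235/5 = 47.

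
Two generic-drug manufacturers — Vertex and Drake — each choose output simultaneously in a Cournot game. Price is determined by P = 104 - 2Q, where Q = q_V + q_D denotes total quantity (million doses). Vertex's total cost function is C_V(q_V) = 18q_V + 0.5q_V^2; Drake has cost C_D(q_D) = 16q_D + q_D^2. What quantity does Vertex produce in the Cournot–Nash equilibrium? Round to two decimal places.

13.08

Vertex's profit: π_V = (104 - 2Q)q_V - (18q_V + (1/2)q_V²). Setting ∂π_V/∂q_V = 0: 86 - 5q_V - 2(q_D) = 0.
Drake's first-order condition: 88 - 6q_D - 2(q_V) = 0.
Rearranging gives the reaction functions q_V = (86 - 2q_D)/5 and q_D = (88 - 2q_V)/6.
Substituting one into the other gives q_V = 170/13 and q_D = 134/13.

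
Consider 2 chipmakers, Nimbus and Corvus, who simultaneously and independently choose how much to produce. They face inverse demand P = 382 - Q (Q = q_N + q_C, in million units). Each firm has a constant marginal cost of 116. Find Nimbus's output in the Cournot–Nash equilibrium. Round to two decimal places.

Each firm earns π_i = (382 - Q)q_i - 116q_i.
First-order condition (treating rivals' output as given): 266 - 2q_i - q_j = 0.
With identical firms every q_j equals q_i, so q_j = q_i and 266 = 3q_i, giving q_i = 266/3.

88.67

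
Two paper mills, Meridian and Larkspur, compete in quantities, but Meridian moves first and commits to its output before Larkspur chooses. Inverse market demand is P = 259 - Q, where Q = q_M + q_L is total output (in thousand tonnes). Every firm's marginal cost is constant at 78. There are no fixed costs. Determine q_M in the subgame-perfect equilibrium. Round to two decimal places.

90.50

Solve by backward induction. Given q_M, the follower Larkspur maximises π_L = (259 - q_M - q_L)q_L - 78q_L.
∂π_L/∂q_L = 181 - q_M - 2q_L = 0 gives the reaction function q_L = (181 - q_M)/2.
The leader anticipates this reaction. Substituting into P = 259 - Q gives P = 337/2 - (1/2)q_M, so π_M = (337/2 - (1/2)q_M)q_M - 78q_M.
Maximising: ∂π_M/∂q_M = 181/2 - q_M = 0, giving q_M = 181/2.
Then q_L = (181 - 181/2)/2 = 181/4.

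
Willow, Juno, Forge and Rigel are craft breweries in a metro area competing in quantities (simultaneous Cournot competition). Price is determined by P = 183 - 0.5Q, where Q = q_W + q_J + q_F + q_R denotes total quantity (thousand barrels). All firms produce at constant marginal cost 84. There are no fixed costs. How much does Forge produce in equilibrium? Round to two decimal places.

39.60

A representative firm's profit is π_i = q_i(183 - 0.5Q) - 84q_i.
First-order condition (treating rivals' output as given): 99 - q_i - (1/2)·Σ_{j≠i} q_j = 0.
With identical firms every q_j equals q_i, so Σ_{j≠i} q_j = 3q_i and 99 = (5/2)q_i, giving q_i = 198/5.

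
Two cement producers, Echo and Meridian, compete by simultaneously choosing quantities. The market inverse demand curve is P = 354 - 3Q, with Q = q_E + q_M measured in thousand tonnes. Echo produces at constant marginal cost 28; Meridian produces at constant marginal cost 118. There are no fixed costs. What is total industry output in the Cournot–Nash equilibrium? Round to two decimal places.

62.44

Echo's profit: π_E = (354 - 3Q)q_E - (28q_E). Setting ∂π_E/∂q_E = 0: 326 - 6q_E - 3(q_M) = 0.
Meridian's first-order condition: 236 - 6q_M - 3(q_E) = 0.
So q_E = (326 - 3q_M)/6 and q_M = (236 - 3q_E)/6.
Solving the pair: q_E = 416/9, q_M = 146/9.
Total output Q = 416/9 + 146/9 = 562/9.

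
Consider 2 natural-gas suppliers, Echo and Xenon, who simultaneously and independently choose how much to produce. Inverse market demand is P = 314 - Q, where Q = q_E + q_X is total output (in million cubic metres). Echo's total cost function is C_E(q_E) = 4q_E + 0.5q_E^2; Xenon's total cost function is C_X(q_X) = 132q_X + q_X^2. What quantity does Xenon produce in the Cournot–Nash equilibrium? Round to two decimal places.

21.45

Echo's profit: π_E = (314 - Q)q_E - (4q_E + (1/2)q_E²). Setting ∂π_E/∂q_E = 0: 310 - 3q_E - (q_X) = 0.
Xenon's profit: π_X = (314 - Q)q_X - (132q_X + q_X²). Setting ∂π_X/∂q_X = 0: 182 - 4q_X - (q_E) = 0.
Rearranging gives the reaction functions q_E = (310 - q_X)/3 and q_X = (182 - q_E)/4.
Substituting one into the other gives q_E = 1058/11 and q_X = 236/11.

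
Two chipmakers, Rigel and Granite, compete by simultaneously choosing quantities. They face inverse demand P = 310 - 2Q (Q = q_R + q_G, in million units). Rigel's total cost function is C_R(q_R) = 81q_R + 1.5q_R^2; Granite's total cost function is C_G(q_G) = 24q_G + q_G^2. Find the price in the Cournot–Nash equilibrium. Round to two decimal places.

186.53

Rigel's profit: π_R = (310 - 2Q)q_R - (81q_R + (3/2)q_R²). Setting ∂π_R/∂q_R = 0: 229 - 7q_R - 2(q_G) = 0.
Granite's profit: π_G = (310 - 2Q)q_G - (24q_G + q_G²). Setting ∂π_G/∂q_G = 0: 286 - 6q_G - 2(q_R) = 0.
Best responses: q_R = (229 - 2q_G)/7, q_G = (286 - 2q_R)/6.
Solving the pair: q_R = 401/19, q_G = 772/19.
Total output Q = 1173/19, so price P = 310 - 2·(1173/19) = 186.5263.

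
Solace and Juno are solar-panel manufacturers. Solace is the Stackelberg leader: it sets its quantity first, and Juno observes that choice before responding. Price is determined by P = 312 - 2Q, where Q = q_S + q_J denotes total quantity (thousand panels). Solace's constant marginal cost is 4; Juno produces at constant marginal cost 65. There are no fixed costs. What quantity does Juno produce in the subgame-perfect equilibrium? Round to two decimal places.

15.63

Solve by backward induction. Given q_S, the follower Juno maximises π_J = (312 - 2q_S - 2q_J)q_J - 65q_J.
Follower FOC: 247 - 2q_S - 4q_J = 0, so q_J(q_S) = (247 - 2q_S)/4.
Solace substitutes q_J(q_S) into its own profit: π_S = q_S(312 - 2q_S - (247 - 2q_S)/2) - 4q_S = (377/2 - q_S)q_S - 4q_S.
Leader FOC: 369/2 - 2q_S = 0, so q_S = 369/4.
Then q_J = (247 - 2·(369/4))/4 = 125/8.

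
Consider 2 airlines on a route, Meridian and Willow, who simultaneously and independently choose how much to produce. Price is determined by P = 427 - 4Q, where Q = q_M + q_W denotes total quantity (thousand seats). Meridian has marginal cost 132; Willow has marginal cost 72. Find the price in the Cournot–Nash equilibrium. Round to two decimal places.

Meridian's profit: π_M = (427 - 4Q)q_M - (132q_M). Setting ∂π_M/∂q_M = 0: 295 - 8q_M - 4(q_W) = 0.
Willow's first-order condition: 355 - 8q_W - 4(q_M) = 0.
So q_M = (295 - 4q_W)/8 and q_W = (355 - 4q_M)/8.
Solving the pair: q_M = 235/12, q_W = 415/12.
Total output Q = 325/6, so price P = 427 - 4·(325/6) = 631/3.

210.33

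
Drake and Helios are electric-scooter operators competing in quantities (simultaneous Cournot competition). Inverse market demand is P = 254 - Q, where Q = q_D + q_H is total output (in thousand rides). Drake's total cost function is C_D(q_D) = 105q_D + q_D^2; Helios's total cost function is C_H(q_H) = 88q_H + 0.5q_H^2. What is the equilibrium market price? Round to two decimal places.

Drake's profit: π_D = (254 - Q)q_D - (105q_D + q_D²). Setting ∂π_D/∂q_D = 0: 149 - 4q_D - (q_H) = 0.
Helios's profit: π_H = (254 - Q)q_H - (88q_H + (1/2)q_H²). Setting ∂π_H/∂q_H = 0: 166 - 3q_H - (q_D) = 0.
Rearranging gives the reaction functions q_D = (149 - q_H)/4 and q_H = (166 - q_D)/3.
Solving the pair: q_D = 281/11, q_H = 515/11.
Total output Q = 796/11, so price P = 254 - 796/11 = 1998/11.

181.64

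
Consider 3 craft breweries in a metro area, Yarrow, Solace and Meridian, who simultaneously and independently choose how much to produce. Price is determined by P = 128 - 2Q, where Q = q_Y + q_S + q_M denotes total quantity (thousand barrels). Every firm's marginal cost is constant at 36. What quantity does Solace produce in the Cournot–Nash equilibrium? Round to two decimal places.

A representative firm's profit is π_i = q_i(128 - 2Q) - 36q_i.
First-order condition (treating rivals' output as given): 92 - 4q_i - 2·Σ_{j≠i} q_j = 0.
By symmetry each firm produces the same amount; substituting Σ_{j≠i} q_j = 2q_i yields q_i = 92/8 = 23/2.

11.50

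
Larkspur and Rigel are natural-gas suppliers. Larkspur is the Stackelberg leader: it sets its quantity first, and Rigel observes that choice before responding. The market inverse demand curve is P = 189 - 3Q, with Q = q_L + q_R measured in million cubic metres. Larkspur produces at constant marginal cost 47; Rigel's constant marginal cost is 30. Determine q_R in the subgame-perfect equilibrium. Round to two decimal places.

The follower Rigel best-responds to any q_L: π_R = (189 - 3Q)q_R - 30q_R.
Setting the follower's marginal profit to zero, 159 - 3q_L - 6q_R = 0, i.e. q_R = (159 - 3q_L)/6.
Larkspur substitutes q_R(q_L) into its own profit: π_L = q_L(189 - 3q_L - (159 - 3q_L)/2) - 47q_L = (219/2 - (3/2)q_L)q_L - 47q_L.
Maximising: ∂π_L/∂q_L = 125/2 - 3q_L = 0, giving q_L = 125/6.
Then q_R = (159 - 3·(125/6))/6 = 193/12.

16.08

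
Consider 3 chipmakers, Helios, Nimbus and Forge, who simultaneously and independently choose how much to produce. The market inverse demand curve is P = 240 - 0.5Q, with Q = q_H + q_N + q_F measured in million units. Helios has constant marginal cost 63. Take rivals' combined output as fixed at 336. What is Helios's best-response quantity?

9

With rivals' combined output fixed at 336, Helios's profit is π_H = (240 - (1/2)·336 - (1/2)q_H)q_H - (63q_H) = (72 - (1/2)q_H)q_H - (63q_H).
∂π_H/∂q_H = 9 - q_H = 0, so q_H = 9.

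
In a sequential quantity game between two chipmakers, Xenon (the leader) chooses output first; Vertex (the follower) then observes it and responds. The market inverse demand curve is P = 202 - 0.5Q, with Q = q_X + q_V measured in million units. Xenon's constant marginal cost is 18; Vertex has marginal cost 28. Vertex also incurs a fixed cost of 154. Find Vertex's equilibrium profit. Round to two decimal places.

2810.50

The follower Vertex best-responds to any q_X: π_V = (202 - 0.5Q)q_V - 28q_V.
Follower FOC: 174 - (1/2)q_X - q_V = 0, so q_V(q_X) = (174 - (1/2)q_X).
The leader anticipates this reaction. Substituting into P = 202 - 0.5Q gives P = 115 - (1/4)q_X, so π_X = (115 - (1/4)q_X)q_X - 18q_X.
The leader's first-order condition 97 - (1/2)q_X = 0 yields q_X = 194.
Then q_V = (174 - (1/2)·194) = 77.
Price P = 202 - (1/2)·271 = 133/2.
Vertex's profit: (133/2 - 28)·77 - 154 = 2810.5000.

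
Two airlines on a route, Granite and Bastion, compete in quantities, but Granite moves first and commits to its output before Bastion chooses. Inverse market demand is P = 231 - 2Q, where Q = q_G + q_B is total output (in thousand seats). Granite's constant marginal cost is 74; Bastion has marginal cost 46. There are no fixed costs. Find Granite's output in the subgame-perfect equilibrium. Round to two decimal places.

The follower Bastion best-responds to any q_G: π_B = (231 - 2Q)q_B - 46q_B.
Setting the follower's marginal profit to zero, 185 - 2q_G - 4q_B = 0, i.e. q_B = (185 - 2q_G)/4.
Granite substitutes q_B(q_G) into its own profit: π_G = q_G(231 - 2q_G - (185 - 2q_G)/2) - 74q_G = (277/2 - q_G)q_G - 74q_G.
The leader's first-order condition 129/2 - 2q_G = 0 yields q_G = 129/4.
Then q_B = (185 - 2·(129/4))/4 = 241/8.

32.25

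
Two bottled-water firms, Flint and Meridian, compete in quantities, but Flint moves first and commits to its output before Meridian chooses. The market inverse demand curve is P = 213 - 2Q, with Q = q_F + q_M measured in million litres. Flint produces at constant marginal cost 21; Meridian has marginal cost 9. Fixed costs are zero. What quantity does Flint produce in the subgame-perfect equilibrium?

Solve by backward induction. Given q_F, the follower Meridian maximises π_M = (213 - 2q_F - 2q_M)q_M - 9q_M.
∂π_M/∂q_M = 204 - 2q_F - 4q_M = 0 gives the reaction function q_M = (204 - 2q_F)/4.
Flint substitutes q_M(q_F) into its own profit: π_F = q_F(213 - 2q_F - (204 - 2q_F)/2) - 21q_F = (111 - q_F)q_F - 21q_F.
The leader's first-order condition 90 - 2q_F = 0 yields q_F = 45.
Then q_M = (204 - 2·45)/4 = 57/2.

45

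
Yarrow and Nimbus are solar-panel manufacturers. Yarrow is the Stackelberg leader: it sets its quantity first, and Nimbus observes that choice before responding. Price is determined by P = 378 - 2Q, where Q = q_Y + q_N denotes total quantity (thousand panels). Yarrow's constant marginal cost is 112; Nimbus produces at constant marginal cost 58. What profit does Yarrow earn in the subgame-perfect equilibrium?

The follower Nimbus best-responds to any q_Y: π_N = (378 - 2Q)q_N - 58q_N.
Follower FOC: 320 - 2q_Y - 4q_N = 0, so q_N(q_Y) = (320 - 2q_Y)/4.
The leader anticipates this reaction. Substituting into P = 378 - 2Q gives P = 218 - q_Y, so π_Y = (218 - q_Y)q_Y - 112q_Y.
Maximising: ∂π_Y/∂q_Y = 106 - 2q_Y = 0, giving q_Y = 53.
Then q_N = (320 - 2·53)/4 = 107/2.
Price P = 378 - 2·(213/2) = 165.
Yarrow's profit: (165 - 112)·53 = 2809.

2809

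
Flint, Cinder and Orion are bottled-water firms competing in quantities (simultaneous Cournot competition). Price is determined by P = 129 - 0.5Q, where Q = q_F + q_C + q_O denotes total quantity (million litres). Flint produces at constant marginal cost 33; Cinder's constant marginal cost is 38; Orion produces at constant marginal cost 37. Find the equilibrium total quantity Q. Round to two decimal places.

Flint's profit: π_F = (129 - 0.5Q)q_F - (33q_F). Setting ∂π_F/∂q_F = 0: 96 - q_F - (1/2)(q_C + q_O) = 0.
Cinder's first-order condition: 91 - q_C - (1/2)(q_F + q_O) = 0.
Orion's profit: π_O = (129 - 0.5Q)q_O - (37q_O). Setting ∂π_O/∂q_O = 0: 92 - q_O - (1/2)(q_F + q_C) = 0.
Adding the 3 conditions: 279 − Q − Q = 0, i.e. Q = 279/2.
Back-substituting: q_F = (96 − 279/4)/(1/2) = 105/2, q_C = (91 − 279/4)/(1/2) = 85/2, q_O = (92 − 279/4)/(1/2) = 89/2.
Total output Q = 105/2 + 85/2 + 89/2 = 279/2.

139.50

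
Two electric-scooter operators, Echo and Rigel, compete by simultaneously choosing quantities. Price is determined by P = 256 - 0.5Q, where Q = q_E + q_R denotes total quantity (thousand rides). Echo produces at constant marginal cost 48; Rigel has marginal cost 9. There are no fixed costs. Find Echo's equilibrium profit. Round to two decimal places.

6346.89

Echo's profit: π_E = (256 - 0.5Q)q_E - (48q_E). Setting ∂π_E/∂q_E = 0: 208 - q_E - (1/2)(q_R) = 0.
Rigel's profit: π_R = (256 - 0.5Q)q_R - (9q_R). Setting ∂π_R/∂q_R = 0: 247 - q_R - (1/2)(q_E) = 0.
So q_E = (208 - (1/2)q_R) and q_R = (247 - (1/2)q_E).
Substituting one into the other gives q_E = 338/3 and q_R = 572/3.
Price P = 256 - (1/2)·(910/3) = 313/3.
Echo's profit: (313/3 - 48)·(338/3) = 6346.8889.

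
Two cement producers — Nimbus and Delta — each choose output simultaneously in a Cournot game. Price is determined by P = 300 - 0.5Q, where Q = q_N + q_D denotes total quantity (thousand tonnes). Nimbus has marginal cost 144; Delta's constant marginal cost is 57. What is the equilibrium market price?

167

Nimbus's profit: π_N = (300 - 0.5Q)q_N - (144q_N). Setting ∂π_N/∂q_N = 0: 156 - q_N - (1/2)(q_D) = 0.
Delta's profit: π_D = (300 - 0.5Q)q_D - (57q_D). Setting ∂π_D/∂q_D = 0: 243 - q_D - (1/2)(q_N) = 0.
So q_N = (156 - (1/2)q_D) and q_D = (243 - (1/2)q_N).
Substituting one into the other gives q_N = 46 and q_D = 220.
Total output Q = 266, so price P = 300 - (1/2)·266 = 167.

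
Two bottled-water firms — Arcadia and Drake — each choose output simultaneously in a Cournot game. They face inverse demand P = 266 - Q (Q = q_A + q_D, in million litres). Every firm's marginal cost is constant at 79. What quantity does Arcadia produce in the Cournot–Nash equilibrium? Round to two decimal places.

62.33

A representative firm's profit is π_i = q_i(266 - Q) - 79q_i.
First-order condition (treating rivals' output as given): 187 - 2q_i - q_j = 0.
With identical firms every q_j equals q_i, so q_j = q_i and 187 = 3q_i, giving q_i = 187/3.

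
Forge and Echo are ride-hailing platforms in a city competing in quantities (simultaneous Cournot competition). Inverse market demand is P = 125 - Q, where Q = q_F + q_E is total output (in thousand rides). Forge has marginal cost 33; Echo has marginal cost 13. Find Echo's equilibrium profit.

Forge's profit: π_F = (125 - Q)q_F - (33q_F). Setting ∂π_F/∂q_F = 0: 92 - 2q_F - (q_E) = 0.
Echo's first-order condition: 112 - 2q_E - (q_F) = 0.
Best responses: q_F = (92 - q_E)/2, q_E = (112 - q_F)/2.
Solving the pair: q_F = 24, q_E = 44.
Price P = 125 - 68 = 57.
Echo's profit: (57 - 13)·44 = 1936.

1936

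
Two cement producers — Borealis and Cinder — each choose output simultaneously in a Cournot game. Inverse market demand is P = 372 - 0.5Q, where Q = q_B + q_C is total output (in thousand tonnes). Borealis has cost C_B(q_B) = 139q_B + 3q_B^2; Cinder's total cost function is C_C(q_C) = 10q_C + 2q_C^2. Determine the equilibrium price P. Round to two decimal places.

Borealis's profit: π_B = (372 - 0.5Q)q_B - (139q_B + 3q_B²). Setting ∂π_B/∂q_B = 0: 233 - 7q_B - (1/2)(q_C) = 0.
Cinder's profit: π_C = (372 - 0.5Q)q_C - (10q_C + 2q_C²). Setting ∂π_C/∂q_C = 0: 362 - 5q_C - (1/2)(q_B) = 0.
Best responses: q_B = (233 - (1/2)q_C)/7, q_C = (362 - (1/2)q_B)/5.
Substituting one into the other gives q_B = 28.3165 and q_C = 69.5683.
Total output Q = 97.8849, so price P = 372 - (1/2)·97.8849 = 323.0576.

323.06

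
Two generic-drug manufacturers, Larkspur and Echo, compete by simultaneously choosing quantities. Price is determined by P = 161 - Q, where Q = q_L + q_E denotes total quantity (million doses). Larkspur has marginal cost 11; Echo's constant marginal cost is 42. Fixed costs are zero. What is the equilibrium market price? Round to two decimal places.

71.33

Larkspur's profit: π_L = (161 - Q)q_L - (11q_L). Setting ∂π_L/∂q_L = 0: 150 - 2q_L - (q_E) = 0.
Echo's first-order condition: 119 - 2q_E - (q_L) = 0.
Best responses: q_L = (150 - q_E)/2, q_E = (119 - q_L)/2.
Substituting one into the other gives q_L = 181/3 and q_E = 88/3.
Total output Q = 269/3, so price P = 161 - 269/3 = 214/3.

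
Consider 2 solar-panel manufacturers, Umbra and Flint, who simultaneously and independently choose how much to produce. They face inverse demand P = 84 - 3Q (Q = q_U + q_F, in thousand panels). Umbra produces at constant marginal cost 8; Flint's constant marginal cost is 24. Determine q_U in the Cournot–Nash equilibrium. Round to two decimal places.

10.22

Umbra's profit: π_U = (84 - 3Q)q_U - (8q_U). Setting ∂π_U/∂q_U = 0: 76 - 6q_U - 3(q_F) = 0.
Flint's profit: π_F = (84 - 3Q)q_F - (24q_F). Setting ∂π_F/∂q_F = 0: 60 - 6q_F - 3(q_U) = 0.
So q_U = (76 - 3q_F)/6 and q_F = (60 - 3q_U)/6.
Solving the pair: q_U = 92/9, q_F = 44/9.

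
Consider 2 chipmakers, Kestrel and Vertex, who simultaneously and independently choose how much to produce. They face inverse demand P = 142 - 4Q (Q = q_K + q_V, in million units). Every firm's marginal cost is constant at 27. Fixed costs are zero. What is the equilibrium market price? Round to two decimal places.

A representative firm's profit is π_i = q_i(142 - 4Q) - 27q_i.
Setting ∂π_i/∂q_i = 0 with rivals' quantities fixed: 115 - 8q_i - 4q_j = 0.
With identical firms every q_j equals q_i, so q_j = q_i and 115 = 12q_i, giving q_i = 115/12.
Total output Q = 115/6, so price P = 142 - 4·(115/6) = 196/3.

65.33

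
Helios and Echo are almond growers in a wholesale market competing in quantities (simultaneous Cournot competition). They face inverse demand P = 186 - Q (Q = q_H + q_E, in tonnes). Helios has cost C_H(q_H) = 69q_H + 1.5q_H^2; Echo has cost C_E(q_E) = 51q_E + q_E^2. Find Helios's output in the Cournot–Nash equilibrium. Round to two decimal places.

17.53

Helios's profit: π_H = (186 - Q)q_H - (69q_H + (3/2)q_H²). Setting ∂π_H/∂q_H = 0: 117 - 5q_H - (q_E) = 0.
Echo's profit: π_E = (186 - Q)q_E - (51q_E + q_E²). Setting ∂π_E/∂q_E = 0: 135 - 4q_E - (q_H) = 0.
Best responses: q_H = (117 - q_E)/5, q_E = (135 - q_H)/4.
Solving the pair: q_H = 333/19, q_E = 558/19.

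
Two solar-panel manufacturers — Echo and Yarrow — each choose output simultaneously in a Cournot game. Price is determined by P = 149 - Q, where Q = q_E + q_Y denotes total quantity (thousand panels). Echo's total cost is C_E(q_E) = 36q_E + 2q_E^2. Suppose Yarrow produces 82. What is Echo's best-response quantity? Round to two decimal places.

5.17

With the rival's output fixed at 82, Echo's profit is π_E = (149 - 82 - q_E)q_E - (36q_E + 2q_E²) = (67 - q_E)q_E - (36q_E + 2q_E²).
∂π_E/∂q_E = 31 - 6q_E = 0, so q_E = 31/6.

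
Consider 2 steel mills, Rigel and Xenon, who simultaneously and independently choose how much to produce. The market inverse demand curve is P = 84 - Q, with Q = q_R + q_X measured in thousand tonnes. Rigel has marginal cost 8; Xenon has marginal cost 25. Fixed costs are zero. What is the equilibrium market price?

39

Rigel's profit: π_R = (84 - Q)q_R - (8q_R). Setting ∂π_R/∂q_R = 0: 76 - 2q_R - (q_X) = 0.
Xenon's first-order condition: 59 - 2q_X - (q_R) = 0.
So q_R = (76 - q_X)/2 and q_X = (59 - q_R)/2.
Substituting one into the other gives q_R = 31 and q_X = 14.
Total output Q = 45, so price P = 84 - 45 = 39.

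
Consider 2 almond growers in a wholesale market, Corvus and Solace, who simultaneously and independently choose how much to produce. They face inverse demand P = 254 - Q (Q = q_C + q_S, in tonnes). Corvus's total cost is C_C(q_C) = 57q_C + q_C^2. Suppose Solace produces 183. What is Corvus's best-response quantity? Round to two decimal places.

With the rival's output fixed at 183, Corvus's profit is π_C = (254 - 183 - q_C)q_C - (57q_C + q_C²) = (71 - q_C)q_C - (57q_C + q_C²).
∂π_C/∂q_C = 14 - 4q_C = 0, so q_C = 7/2.

3.50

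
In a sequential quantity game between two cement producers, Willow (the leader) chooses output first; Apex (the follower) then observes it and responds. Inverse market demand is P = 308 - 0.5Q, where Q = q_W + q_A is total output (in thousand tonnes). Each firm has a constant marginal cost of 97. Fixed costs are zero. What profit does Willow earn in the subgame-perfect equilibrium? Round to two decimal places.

Solve by backward induction. Given q_W, the follower Apex maximises π_A = (308 - (1/2)q_W - (1/2)q_A)q_A - 97q_A.
Setting the follower's marginal profit to zero, 211 - (1/2)q_W - q_A = 0, i.e. q_A = (211 - (1/2)q_W).
Willow substitutes q_A(q_W) into its own profit: π_W = q_W(308 - (1/2)q_W - (211 - (1/2)q_W)/2) - 97q_W = (405/2 - (1/4)q_W)q_W - 97q_W.
The leader's first-order condition 211/2 - (1/2)q_W = 0 yields q_W = 211.
Then q_A = (211 - (1/2)·211) = 211/2.
Price P = 308 - (1/2)·(633/2) = 599/4.
Willow's profit: (599/4 - 97)·211 = 11130.2500.

11130.25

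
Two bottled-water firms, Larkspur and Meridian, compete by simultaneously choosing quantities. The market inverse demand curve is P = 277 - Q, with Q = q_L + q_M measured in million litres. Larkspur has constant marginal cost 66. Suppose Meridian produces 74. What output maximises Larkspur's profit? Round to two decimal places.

68.50

With the rival's output fixed at 74, Larkspur's profit is π_L = (277 - 74 - q_L)q_L - (66q_L) = (203 - q_L)q_L - (66q_L).
∂π_L/∂q_L = 137 - 2q_L = 0, so q_L = 137/2.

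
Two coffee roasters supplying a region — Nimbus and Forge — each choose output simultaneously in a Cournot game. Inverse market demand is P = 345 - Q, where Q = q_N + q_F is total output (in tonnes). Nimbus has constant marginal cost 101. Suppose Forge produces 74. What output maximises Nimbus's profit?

With the rival's output fixed at 74, Nimbus's profit is π_N = (345 - 74 - q_N)q_N - (101q_N) = (271 - q_N)q_N - (101q_N).
∂π_N/∂q_N = 170 - 2q_N = 0, so q_N = 85.

85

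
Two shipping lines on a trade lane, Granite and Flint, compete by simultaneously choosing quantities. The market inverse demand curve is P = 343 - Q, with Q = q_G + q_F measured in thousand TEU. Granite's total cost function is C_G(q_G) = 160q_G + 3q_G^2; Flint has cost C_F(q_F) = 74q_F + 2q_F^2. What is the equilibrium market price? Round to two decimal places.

Granite's profit: π_G = (343 - Q)q_G - (160q_G + 3q_G²). Setting ∂π_G/∂q_G = 0: 183 - 8q_G - (q_F) = 0.
Flint's profit: π_F = (343 - Q)q_F - (74q_F + 2q_F²). Setting ∂π_F/∂q_F = 0: 269 - 6q_F - (q_G) = 0.
So q_G = (183 - q_F)/8 and q_F = (269 - q_G)/6.
Substituting one into the other gives q_G = 829/47 and q_F = 1969/47.
Total output Q = 59.5319, so price P = 343 - 59.5319 = 283.4681.

283.47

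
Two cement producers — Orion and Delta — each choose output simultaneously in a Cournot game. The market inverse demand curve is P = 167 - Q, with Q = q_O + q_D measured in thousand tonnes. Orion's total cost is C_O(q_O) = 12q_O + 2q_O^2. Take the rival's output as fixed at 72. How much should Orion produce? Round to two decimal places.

13.83

With the rival's output fixed at 72, Orion's profit is π_O = (167 - 72 - q_O)q_O - (12q_O + 2q_O²) = (95 - q_O)q_O - (12q_O + 2q_O²).
∂π_O/∂q_O = 83 - 6q_O = 0, so q_O = 83/6.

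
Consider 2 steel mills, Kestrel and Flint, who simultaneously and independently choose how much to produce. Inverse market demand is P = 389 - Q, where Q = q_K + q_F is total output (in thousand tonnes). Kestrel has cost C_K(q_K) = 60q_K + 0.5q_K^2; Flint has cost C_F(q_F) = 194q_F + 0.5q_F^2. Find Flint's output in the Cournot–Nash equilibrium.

32

Kestrel's profit: π_K = (389 - Q)q_K - (60q_K + (1/2)q_K²). Setting ∂π_K/∂q_K = 0: 329 - 3q_K - (q_F) = 0.
Flint's first-order condition: 195 - 3q_F - (q_K) = 0.
So q_K = (329 - q_F)/3 and q_F = (195 - q_K)/3.
Substituting one into the other gives q_K = 99 and q_F = 32.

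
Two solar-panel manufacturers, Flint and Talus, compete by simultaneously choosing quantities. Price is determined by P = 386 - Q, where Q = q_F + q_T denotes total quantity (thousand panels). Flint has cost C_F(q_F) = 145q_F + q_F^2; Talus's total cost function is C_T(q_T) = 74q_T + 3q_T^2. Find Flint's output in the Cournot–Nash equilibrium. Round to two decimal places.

52.13

Flint's profit: π_F = (386 - Q)q_F - (145q_F + q_F²). Setting ∂π_F/∂q_F = 0: 241 - 4q_F - (q_T) = 0.
Talus's first-order condition: 312 - 8q_T - (q_F) = 0.
Best responses: q_F = (241 - q_T)/4, q_T = (312 - q_F)/8.
Substituting one into the other gives q_F = 1616/31 and q_T = 1007/31.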